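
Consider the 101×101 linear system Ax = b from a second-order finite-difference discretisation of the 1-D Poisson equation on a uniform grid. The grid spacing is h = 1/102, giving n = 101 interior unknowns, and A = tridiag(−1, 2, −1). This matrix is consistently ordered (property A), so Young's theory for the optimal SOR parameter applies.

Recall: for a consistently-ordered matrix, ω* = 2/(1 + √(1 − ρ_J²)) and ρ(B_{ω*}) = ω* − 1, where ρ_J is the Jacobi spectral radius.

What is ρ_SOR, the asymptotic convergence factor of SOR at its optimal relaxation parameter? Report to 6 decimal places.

ρ_J = max_k |cos(kπ/102)| = cos(π/102) = 0.999526
√(1−ρ_J²) simplifies to sin(π/102) = 0.0307951.
[ω*] 2 ÷ (1 + 0.0307951) = 2 ÷ 1.0307951 = 1.940250.
ρ(B_{ω*}) = ω*−1 = 0.940250

ρ_SOR = 0.940250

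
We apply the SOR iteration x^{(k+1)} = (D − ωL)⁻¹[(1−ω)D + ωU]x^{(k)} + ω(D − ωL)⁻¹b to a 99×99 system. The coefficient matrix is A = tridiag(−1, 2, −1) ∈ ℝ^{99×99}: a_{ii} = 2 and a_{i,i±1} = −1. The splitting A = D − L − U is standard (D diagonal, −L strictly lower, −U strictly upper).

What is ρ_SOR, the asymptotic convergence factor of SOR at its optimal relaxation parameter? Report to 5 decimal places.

ρ_SOR = 0.93909

ρ_J = max_k |cos(kπ/100)| = cos(π/100) = 0.99951
root = sin(π/100) = 0.031411  (since 1−cos² = sin²).
So ω* = 2/1.031411 = 1.93909 (Young).
[ρ_SOR] ω* − 1 = 0.93909.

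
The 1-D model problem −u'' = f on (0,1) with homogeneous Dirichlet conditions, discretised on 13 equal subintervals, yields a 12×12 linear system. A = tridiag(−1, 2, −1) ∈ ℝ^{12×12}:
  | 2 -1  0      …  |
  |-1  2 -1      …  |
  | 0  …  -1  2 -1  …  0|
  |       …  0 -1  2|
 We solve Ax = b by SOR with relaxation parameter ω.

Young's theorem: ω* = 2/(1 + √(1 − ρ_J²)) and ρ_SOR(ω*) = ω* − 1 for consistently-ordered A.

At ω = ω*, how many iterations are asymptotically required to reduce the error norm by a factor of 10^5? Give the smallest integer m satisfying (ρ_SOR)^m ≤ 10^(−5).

[ρ_J] n=12: ρ(B_J) = cos(π/(n+1)) = cos(π/13) = 0.9709418.
root = sin(π/13) = 0.2393157  (since 1−cos² = sin²).
ω* = 2 / (1 + 0.2393157) = 2 / 1.2393157 ≈ 1.6137938.
At ω = 1.6137938 every |λ(B_ω)| = ω−1, so ρ_SOR = 0.6137938.
5·ln10 = 11.5129; −ln(0.6137938) = 0.488096; m = ⌈11.5129/0.488096⌉ = ⌈23.587⌉ = 24.

m = 24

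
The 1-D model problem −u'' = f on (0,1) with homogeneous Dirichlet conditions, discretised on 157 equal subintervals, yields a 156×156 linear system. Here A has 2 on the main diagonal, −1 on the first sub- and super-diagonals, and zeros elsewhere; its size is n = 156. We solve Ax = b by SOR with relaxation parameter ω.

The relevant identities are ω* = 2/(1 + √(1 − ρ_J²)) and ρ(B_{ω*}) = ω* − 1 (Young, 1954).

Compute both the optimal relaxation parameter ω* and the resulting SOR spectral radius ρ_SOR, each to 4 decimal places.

ω* = 1.9608, ρ_SOR = 0.9608

n=156: λ(B_J) = 1 − λ(A)/2 = cos(kπ/157); k=1 gives ρ_J = 0.9998.
√(1−ρ_J²) simplifies to sin(π/157) = 0.02001.
ω* = 2 / (1 + 0.02001) = 2 / 1.02001 ≈ 1.9608.
[ρ_SOR] ω* − 1 = 0.9608.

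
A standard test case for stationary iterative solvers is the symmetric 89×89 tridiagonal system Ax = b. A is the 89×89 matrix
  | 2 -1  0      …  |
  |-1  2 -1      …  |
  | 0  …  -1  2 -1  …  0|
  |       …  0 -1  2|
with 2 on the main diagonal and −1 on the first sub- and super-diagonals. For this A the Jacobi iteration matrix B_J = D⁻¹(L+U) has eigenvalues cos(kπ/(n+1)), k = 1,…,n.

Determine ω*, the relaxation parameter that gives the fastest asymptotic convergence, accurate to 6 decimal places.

With n=89, ρ(Jacobi) = cos(π/90) = 0.999391.
√(1 − cos²(π/90)) = sin(π/90) ≈ 0.0348995.
Then 2/(1+√(1−ρ_J²)) = 2/(1+0.0348995); ω* = 2/1.0348995 = 1.932555.
ρ_SOR = ω* − 1 ≈ 0.932555.

ω* = 1.932555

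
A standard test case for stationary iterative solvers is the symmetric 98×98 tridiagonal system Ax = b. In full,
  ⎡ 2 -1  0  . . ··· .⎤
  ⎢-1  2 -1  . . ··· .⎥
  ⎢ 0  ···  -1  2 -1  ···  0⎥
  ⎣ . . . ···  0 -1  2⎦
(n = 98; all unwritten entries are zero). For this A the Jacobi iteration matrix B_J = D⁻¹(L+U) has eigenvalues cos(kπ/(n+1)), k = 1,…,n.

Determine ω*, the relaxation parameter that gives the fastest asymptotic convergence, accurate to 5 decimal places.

ω* = 1.93850

spectrum of D⁻¹(L+U) = {cos(kπ/99) : 1≤k≤98}; ρ_J = cos(π/99) = 0.99950.
√(1−ρ_J²) = |sin(π/99)| = 0.031728
Then 2/(1+√(1−ρ_J²)) = 2/(1+0.031728); ω* = 2/1.031728 = 1.93850.
[ρ_SOR] ω* − 1 = 0.93850.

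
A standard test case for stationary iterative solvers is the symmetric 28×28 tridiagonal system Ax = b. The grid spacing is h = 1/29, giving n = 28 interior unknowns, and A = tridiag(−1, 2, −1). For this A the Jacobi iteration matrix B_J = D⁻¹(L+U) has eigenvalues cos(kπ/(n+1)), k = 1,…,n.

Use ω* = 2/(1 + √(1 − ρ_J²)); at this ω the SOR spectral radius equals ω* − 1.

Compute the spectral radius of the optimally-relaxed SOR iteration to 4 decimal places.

ρ_SOR = 0.8049

n=28: λ(B_J) = 1 − λ(A)/2 = cos(kπ/29); k=1 gives ρ_J = 0.9941.
√(1 − cos²(π/29)) = sin(π/29) ≈ 0.10812.
Then 2/(1+√(1−ρ_J²)) = 2/(1+0.10812); ω* = 2/1.10812 = 1.8049.
ρ_SOR = ω* − 1 ≈ 0.8049.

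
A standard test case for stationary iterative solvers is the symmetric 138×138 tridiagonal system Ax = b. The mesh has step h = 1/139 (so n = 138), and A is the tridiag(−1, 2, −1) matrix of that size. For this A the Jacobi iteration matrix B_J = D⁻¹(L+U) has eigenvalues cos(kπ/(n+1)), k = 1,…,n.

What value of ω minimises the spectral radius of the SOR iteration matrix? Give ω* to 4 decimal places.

spectrum of D⁻¹(L+U) = {cos(kπ/139) : 1≤k≤138}; ρ_J = cos(π/139) = 0.9997.
√(1−ρ_J²) = |sin(π/139)| = 0.02260
[ω*] 2 ÷ (1 + 0.02260) = 2 ÷ 1.02260 = 1.9558.
ρ_SOR = ω* − 1 = 1.9558 − 1 = 0.9558.

ω* = 1.9558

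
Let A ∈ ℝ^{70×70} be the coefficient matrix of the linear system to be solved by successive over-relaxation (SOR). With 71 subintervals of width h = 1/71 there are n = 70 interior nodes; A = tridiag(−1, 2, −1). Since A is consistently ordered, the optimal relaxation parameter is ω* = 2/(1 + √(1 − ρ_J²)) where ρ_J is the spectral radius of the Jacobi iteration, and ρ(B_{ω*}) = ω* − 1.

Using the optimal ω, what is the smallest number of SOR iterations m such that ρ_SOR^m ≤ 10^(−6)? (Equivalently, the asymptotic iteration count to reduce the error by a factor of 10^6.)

m = 157

spectrum of D⁻¹(L+U) = {cos(kπ/71) : 1≤k≤70}; ρ_J = cos(π/71) = 0.9990212.
1 − cos²(π/71) = sin²(π/71) ⇒ √(1−ρ_J²) = sin(π/71) = 0.0442333.
ω* = 2 / (1 + 0.0442333) = 2 / 1.0442333 ≈ 1.9152808.
and ρ(B_{ω*}) = 1.9152808 − 1 = 0.9152808.
For 6 digits: m = 6·ln10 / (−ln 0.9152808) = 13.8155/0.0885244 = 156.064; round up → m = 157.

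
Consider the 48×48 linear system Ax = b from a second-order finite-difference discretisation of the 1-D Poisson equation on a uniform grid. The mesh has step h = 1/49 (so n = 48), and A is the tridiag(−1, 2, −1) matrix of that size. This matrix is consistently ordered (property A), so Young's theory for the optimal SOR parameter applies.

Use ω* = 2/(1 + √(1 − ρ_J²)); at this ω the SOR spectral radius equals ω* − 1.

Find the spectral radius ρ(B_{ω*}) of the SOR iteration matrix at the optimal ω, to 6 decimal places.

ρ_SOR = 0.879575

spectrum of D⁻¹(L+U) = {cos(kπ/49) : 1≤k≤48}; ρ_J = cos(π/49) = 0.997945.
root = sin(π/49) = 0.0640702  (since 1−cos² = sin²).
Young: ω* = 2/(1+√(1−ρ_J²)) = 2/(1+0.0640702) = 2/1.0640702 = 1.879575.
Hence ρ(B_{ω*}) = 1.879575 − 1 = 0.879575.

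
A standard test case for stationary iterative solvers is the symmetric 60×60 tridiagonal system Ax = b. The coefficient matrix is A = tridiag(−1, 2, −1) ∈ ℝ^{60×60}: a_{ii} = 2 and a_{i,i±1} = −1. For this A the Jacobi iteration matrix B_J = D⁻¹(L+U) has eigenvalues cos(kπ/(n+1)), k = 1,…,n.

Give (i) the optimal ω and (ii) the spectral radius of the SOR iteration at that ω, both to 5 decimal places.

ω* = 1.90208, ρ_SOR = 0.90208

n=60: λ(B_J) = 1 − λ(A)/2 = cos(kπ/61); k=1 gives ρ_J = 0.99867.
1 − cos²(π/61) = sin²(π/61) ⇒ √(1−ρ_J²) = sin(π/61) = 0.051479.
ω* = 2/(1 + 0.051479) = 2/1.051479 = 1.90208.
and ρ(B_{ω*}) = 1.90208 − 1 = 0.90208.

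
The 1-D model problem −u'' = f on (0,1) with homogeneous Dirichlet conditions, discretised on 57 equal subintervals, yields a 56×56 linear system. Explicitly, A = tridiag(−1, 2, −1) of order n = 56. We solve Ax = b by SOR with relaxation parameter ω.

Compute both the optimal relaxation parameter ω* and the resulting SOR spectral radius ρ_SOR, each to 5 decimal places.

ω* = 1.89558, ρ_SOR = 0.89558

spectrum of D⁻¹(L+U) = {cos(kπ/57) : 1≤k≤56}; ρ_J = cos(π/57) = 0.99848.
√(1−ρ_J²) = |sin(π/57)| = 0.055088
Then 2/(1+√(1−ρ_J²)) = 2/(1+0.055088); ω* = 2/1.055088 = 1.89558.
and ρ(B_{ω*}) = 1.89558 − 1 = 0.89558.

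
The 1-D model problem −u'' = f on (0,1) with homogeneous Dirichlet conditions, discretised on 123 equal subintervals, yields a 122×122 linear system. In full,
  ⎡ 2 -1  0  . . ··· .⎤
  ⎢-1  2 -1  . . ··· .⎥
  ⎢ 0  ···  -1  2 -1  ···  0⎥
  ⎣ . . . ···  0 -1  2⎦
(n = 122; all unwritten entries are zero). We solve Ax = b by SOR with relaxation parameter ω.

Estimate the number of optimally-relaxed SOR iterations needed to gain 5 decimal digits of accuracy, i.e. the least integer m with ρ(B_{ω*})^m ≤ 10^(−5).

m = 226

n=122: λ(B_J) = 1 − λ(A)/2 = cos(kπ/123); k=1 gives ρ_J = 0.9996738.
1 − cos²(π/123) = sin²(π/123) ⇒ √(1−ρ_J²) = sin(π/123) = 0.0255386.
ω* = 2 / (1 + 0.0255386) = 2 / 1.0255386 ≈ 1.9501948.
ρ(B_{ω*}) = ω*−1 = 0.9501948
m ≥ 5·ln10 / (−ln 0.9501948) = 225.353; smallest integer m = 226.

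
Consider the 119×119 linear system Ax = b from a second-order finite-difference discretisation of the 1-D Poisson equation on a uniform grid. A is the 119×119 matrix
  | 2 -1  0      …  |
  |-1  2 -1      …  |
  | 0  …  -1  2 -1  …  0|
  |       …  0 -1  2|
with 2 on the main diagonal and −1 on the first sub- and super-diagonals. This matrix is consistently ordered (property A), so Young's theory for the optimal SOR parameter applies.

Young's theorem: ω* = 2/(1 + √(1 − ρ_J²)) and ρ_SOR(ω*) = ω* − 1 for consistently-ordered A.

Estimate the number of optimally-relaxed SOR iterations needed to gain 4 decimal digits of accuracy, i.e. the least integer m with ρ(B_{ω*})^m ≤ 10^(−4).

m = 176

With n=119, ρ(Jacobi) = cos(π/120) = 0.9996573.
root = sin(π/120) = 0.0261769  (since 1−cos² = sin²).
ω* = 2/(1+0.0261769) = 1.9489817
ρ(B_{ω*}) = ω*−1 = 0.9489817
(0.9489817)^m ≤ 10^{−4}  ⇒  m·ln(0.9489817) ≤ −4·ln10  ⇒  m ≥ 175.885  ⇒  m = 176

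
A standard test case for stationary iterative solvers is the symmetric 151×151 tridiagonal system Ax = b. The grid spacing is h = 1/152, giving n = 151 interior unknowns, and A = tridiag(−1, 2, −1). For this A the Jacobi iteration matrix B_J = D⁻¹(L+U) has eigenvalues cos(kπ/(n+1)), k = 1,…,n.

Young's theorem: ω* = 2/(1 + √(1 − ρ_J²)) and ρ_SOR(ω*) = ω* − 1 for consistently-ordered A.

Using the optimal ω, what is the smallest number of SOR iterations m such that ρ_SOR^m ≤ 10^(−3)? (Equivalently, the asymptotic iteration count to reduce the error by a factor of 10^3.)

m = 168

ρ_J = max_k |cos(kπ/152)| = cos(π/152) = 0.9997864
root = sin(π/152) = 0.0206669  (since 1−cos² = sin²).
Then 2/(1+√(1−ρ_J²)) = 2/(1+0.0206669); ω* = 2/1.0206669 = 1.9595031.
[ρ_SOR] ω* − 1 = 0.9595031.
m ≥ 3·ln10 / (−ln 0.9595031) = 167.097; smallest integer m = 168.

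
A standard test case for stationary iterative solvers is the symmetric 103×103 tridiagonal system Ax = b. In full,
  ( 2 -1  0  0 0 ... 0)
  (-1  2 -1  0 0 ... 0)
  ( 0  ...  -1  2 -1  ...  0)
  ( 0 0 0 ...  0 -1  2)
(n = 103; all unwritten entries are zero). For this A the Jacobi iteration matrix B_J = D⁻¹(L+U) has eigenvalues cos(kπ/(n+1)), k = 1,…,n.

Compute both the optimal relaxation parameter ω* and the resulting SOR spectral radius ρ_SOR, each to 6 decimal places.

ω* = 1.941365, ρ_SOR = 0.941365

½·tridiag(1,0,1) at n=103: λ_k = cos(kπ/104); max |λ| at k=1 ⇒ ρ_J = cos(π/104) ≈ 0.999544.
1 − cos²(π/104) = sin²(π/104) ⇒ √(1−ρ_J²) = sin(π/104) = 0.0302030.
[ω*] 2 ÷ (1 + 0.0302030) = 2 ÷ 1.0302030 = 1.941365.
Hence ρ(B_{ω*}) = 1.941365 − 1 = 0.941365.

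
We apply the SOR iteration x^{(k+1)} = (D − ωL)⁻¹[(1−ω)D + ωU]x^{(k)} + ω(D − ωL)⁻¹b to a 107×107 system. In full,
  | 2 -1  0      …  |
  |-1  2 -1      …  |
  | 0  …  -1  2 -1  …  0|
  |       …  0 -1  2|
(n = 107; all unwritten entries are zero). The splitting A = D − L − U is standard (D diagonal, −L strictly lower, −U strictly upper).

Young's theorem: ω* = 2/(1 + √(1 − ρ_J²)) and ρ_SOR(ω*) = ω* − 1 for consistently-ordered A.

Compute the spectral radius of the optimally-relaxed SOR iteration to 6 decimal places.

ρ_SOR = 0.943475

With n=107, ρ(Jacobi) = cos(π/108) = 0.999577.
√(1 − cos²(π/108)) = sin(π/108) ≈ 0.0290847.
Young: ω* = 2/(1+√(1−ρ_J²)) = 2/(1+0.0290847) = 2/1.0290847 = 1.943475.
ρ_SOR = ω* − 1 ≈ 0.943475.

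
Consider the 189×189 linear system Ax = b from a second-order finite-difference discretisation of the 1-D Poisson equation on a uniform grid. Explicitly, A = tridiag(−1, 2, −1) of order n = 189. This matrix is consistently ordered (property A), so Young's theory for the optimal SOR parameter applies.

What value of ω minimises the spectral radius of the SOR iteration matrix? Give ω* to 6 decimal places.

ω* = 1.967470

[ρ_J] n=189: ρ(B_J) = cos(π/(n+1)) = cos(π/190) = 0.999863.
1 − cos²(π/190) = sin²(π/190) ⇒ √(1−ρ_J²) = sin(π/190) = 0.0165339.
ω* = 2/(1 + 0.0165339) = 2/1.0165339 = 1.967470.
ρ_SOR = ω* − 1 ≈ 0.967470.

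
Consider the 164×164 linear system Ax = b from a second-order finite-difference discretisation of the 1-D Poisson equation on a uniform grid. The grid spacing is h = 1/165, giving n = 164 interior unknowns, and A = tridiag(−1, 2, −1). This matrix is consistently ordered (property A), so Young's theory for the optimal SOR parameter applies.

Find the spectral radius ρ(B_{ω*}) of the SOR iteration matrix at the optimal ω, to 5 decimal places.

With n=164, ρ(Jacobi) = cos(π/165) = 0.99982.
√(1 − cos²(π/165)) = sin(π/165) ≈ 0.019039.
Then 2/(1+√(1−ρ_J²)) = 2/(1+0.019039); ω* = 2/1.019039 = 1.96263.
ρ_SOR = ω* − 1 = 1.96263 − 1 = 0.96263.

ρ_SOR = 0.96263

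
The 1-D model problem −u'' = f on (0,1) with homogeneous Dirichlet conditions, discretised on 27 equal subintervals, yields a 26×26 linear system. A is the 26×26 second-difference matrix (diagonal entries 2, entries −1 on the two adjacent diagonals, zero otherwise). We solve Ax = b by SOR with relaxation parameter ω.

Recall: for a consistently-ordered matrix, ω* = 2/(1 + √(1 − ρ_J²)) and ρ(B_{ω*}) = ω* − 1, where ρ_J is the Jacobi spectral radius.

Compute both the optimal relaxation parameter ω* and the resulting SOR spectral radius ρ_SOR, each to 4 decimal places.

ω* = 1.7920, ρ_SOR = 0.7920

B_J for the 26×26 system has eigenvalues cos(kπ/27); ρ_J = cos(π/27) = 0.9932.
√(1 − cos²(π/27)) = sin(π/27) ≈ 0.11609.
Then 2/(1+√(1−ρ_J²)) = 2/(1+0.11609); ω* = 2/1.11609 = 1.7920.
ρ_SOR = ω* − 1 = 1.7920 − 1 = 0.7920.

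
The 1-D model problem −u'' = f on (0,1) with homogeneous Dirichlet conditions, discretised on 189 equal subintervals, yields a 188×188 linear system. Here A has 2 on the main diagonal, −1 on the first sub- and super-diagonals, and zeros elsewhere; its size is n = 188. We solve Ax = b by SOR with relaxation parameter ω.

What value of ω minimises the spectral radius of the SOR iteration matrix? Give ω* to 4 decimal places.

ω* = 1.9673

½·tridiag(1,0,1) at n=188: λ_k = cos(kπ/189); max |λ| at k=1 ⇒ ρ_J = cos(π/189) ≈ 0.9999.
√(1 − cos²(π/189)) = sin(π/189) ≈ 0.01662.
Then 2/(1+√(1−ρ_J²)) = 2/(1+0.01662); ω* = 2/1.01662 = 1.9673.
Hence ρ(B_{ω*}) = 1.9673 − 1 = 0.9673.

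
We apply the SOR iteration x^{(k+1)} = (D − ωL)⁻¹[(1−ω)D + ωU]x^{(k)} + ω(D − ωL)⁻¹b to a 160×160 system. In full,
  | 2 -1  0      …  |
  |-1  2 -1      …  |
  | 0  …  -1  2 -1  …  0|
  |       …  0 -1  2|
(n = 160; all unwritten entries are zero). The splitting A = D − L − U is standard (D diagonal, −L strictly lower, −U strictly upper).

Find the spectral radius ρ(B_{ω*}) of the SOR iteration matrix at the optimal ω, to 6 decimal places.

n=160: λ(B_J) = 1 − λ(A)/2 = cos(kπ/161); k=1 gives ρ_J = 0.999810.
√(1 − cos²(π/161)) = sin(π/161) ≈ 0.0195118.
ω* = 2/(1 + 0.0195118) = 2/1.0195118 = 1.961723.
ρ(B_{ω*}) = ω*−1 = 0.961723

ρ_SOR = 0.961723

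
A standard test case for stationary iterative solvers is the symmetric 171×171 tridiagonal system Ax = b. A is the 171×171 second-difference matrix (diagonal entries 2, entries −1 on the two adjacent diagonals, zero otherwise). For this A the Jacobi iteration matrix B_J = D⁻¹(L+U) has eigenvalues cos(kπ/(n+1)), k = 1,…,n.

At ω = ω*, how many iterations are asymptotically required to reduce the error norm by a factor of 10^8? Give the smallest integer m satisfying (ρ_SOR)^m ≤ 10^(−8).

[ρ_J] n=171: ρ(B_J) = cos(π/(n+1)) = cos(π/172) = 0.9998332.
1 − cos²(π/172) = sin²(π/172) ⇒ √(1−ρ_J²) = sin(π/172) = 0.0182641.
ω* = 2/(1+0.0182641) = 1.9641270
ρ_SOR = ω* − 1 ≈ 0.9641270.
8·ln10 = 18.4207; −ln(0.9641270) = 0.0365323; m = ⌈18.4207/0.0365323⌉ = ⌈504.231⌉ = 505.

m = 505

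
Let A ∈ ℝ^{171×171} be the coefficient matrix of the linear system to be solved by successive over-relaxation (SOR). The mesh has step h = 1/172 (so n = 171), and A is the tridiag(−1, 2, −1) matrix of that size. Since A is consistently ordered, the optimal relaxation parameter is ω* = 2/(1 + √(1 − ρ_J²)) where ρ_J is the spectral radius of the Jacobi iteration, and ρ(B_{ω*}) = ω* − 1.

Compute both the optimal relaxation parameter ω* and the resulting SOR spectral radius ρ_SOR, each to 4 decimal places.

[ρ_J] n=171: ρ(B_J) = cos(π/(n+1)) = cos(π/172) = 0.9998.
√(1−ρ_J²) = |sin(π/172)| = 0.01826
ω* = 2/(1+0.01826) = 1.9641
ρ(B_{ω*}) = ω*−1 = 0.9641

ω* = 1.9641, ρ_SOR = 0.9641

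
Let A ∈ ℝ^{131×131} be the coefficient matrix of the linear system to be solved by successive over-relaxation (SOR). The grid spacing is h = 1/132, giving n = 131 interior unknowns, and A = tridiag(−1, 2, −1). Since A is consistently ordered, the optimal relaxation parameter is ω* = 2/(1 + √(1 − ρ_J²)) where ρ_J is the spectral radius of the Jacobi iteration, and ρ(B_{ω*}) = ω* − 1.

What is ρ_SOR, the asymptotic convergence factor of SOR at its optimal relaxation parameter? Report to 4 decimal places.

B_J for the 131×131 system has eigenvalues cos(kπ/132); ρ_J = cos(π/132) = 0.9997.
√(1−ρ_J²) = |sin(π/132)| = 0.02380
So ω* = 2/1.02380 = 1.9535 (Young).
Hence ρ(B_{ω*}) = 1.9535 − 1 = 0.9535.

ρ_SOR = 0.9535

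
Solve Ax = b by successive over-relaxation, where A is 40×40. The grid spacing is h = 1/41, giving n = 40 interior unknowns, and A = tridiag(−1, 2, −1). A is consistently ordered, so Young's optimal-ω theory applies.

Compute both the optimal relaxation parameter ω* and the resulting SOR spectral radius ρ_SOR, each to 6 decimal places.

B_J for the 40×40 system has eigenvalues cos(kπ/41); ρ_J = cos(π/41) = 0.997066.
√(1−ρ_J²) = |sin(π/41)| = 0.0765493
[ω*] 2 ÷ (1 + 0.0765493) = 2 ÷ 1.0765493 = 1.857788.
Hence ρ(B_{ω*}) = 1.857788 − 1 = 0.857788.

ω* = 1.857788, ρ_SOR = 0.857788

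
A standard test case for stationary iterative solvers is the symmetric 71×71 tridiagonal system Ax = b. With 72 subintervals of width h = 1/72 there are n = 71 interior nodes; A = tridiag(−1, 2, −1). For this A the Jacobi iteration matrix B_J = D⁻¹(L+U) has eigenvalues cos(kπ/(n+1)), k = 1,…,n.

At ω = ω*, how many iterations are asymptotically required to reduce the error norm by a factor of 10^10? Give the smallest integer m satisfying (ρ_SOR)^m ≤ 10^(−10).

½·tridiag(1,0,1) at n=71: λ_k = cos(kπ/72); max |λ| at k=1 ⇒ ρ_J = cos(π/72) ≈ 0.9990482.
root = sin(π/72) = 0.0436194  (since 1−cos² = sin²).
ω* = 2/(1 + 0.0436194) = 2/1.0436194 = 1.9164075.
ρ_SOR = ω* − 1 ≈ 0.9164075.
m ≥ 10·ln10 / (−ln 0.9164075) = 263.774; smallest integer m = 264.

m = 264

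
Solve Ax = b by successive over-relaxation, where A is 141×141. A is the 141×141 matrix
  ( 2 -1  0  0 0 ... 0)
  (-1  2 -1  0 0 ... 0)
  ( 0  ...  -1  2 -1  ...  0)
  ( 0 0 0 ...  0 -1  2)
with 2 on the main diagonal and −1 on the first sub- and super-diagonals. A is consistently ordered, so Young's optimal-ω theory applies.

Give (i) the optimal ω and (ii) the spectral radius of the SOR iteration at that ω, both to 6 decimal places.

½·tridiag(1,0,1) at n=141: λ_k = cos(kπ/142); max |λ| at k=1 ⇒ ρ_J = cos(π/142) ≈ 0.999755.
√(1−ρ_J²) = |sin(π/142)| = 0.0221221
[ω*] 2 ÷ (1 + 0.0221221) = 2 ÷ 1.0221221 = 1.956713.
ρ_SOR = ω* − 1 = 1.956713 − 1 = 0.956713.

ω* = 1.956713, ρ_SOR = 0.956713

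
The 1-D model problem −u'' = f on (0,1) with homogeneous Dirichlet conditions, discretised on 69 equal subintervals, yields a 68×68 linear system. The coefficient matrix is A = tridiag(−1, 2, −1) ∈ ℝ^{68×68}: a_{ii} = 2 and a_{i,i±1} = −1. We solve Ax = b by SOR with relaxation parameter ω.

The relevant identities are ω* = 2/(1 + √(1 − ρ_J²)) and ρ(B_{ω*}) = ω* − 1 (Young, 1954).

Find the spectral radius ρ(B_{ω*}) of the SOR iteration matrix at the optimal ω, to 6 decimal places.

ρ_SOR = 0.912934

B_J for the 68×68 system has eigenvalues cos(kπ/69); ρ_J = cos(π/69) = 0.998964.
√(1−ρ_J²) = |sin(π/69)| = 0.0455146
ω* = 2/(1+0.0455146) = 1.912934
[ρ_SOR] ω* − 1 = 0.912934.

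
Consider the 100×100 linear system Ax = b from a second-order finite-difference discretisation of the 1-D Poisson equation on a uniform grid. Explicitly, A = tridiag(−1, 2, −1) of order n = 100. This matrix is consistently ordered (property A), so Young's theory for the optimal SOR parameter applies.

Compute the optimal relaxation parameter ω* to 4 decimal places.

[ρ_J] n=100: ρ(B_J) = cos(π/(n+1)) = cos(π/101) = 0.9995.
√(1 − cos²(π/101)) = sin(π/101) ≈ 0.03110.
[ω*] 2 ÷ (1 + 0.03110) = 2 ÷ 1.03110 = 1.9397.
[ρ_SOR] ω* − 1 = 0.9397.

ω* = 1.9397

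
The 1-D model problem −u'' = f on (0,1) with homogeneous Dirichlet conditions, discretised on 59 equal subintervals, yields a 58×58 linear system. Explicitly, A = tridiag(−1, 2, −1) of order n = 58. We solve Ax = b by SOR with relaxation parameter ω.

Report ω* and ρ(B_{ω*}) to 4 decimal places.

ω* = 1.8989, ρ_SOR = 0.8989

With n=58, ρ(Jacobi) = cos(π/59) = 0.9986.
√(1−ρ_J²) = |sin(π/59)| = 0.05322
Young: ω* = 2/(1+√(1−ρ_J²)) = 2/(1+0.05322) = 2/1.05322 = 1.8989.
ρ_SOR = ω* − 1 = 1.8989 − 1 = 0.8989.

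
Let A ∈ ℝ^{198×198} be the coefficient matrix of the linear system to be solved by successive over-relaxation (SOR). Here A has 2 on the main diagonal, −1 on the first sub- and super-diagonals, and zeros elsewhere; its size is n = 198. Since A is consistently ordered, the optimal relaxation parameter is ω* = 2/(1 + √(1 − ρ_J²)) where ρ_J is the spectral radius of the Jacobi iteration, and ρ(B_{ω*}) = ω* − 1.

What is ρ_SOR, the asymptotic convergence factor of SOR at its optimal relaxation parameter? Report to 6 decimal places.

ρ_SOR = 0.968918

½·tridiag(1,0,1) at n=198: λ_k = cos(kπ/199); max |λ| at k=1 ⇒ ρ_J = cos(π/199) ≈ 0.999875.
1 − cos²(π/199) = sin²(π/199) ⇒ √(1−ρ_J²) = sin(π/199) = 0.0157862.
ω* = 2 / (1 + 0.0157862) = 2 / 1.0157862 ≈ 1.968918.
At ω = 1.968918 every |λ(B_ω)| = ω−1, so ρ_SOR = 0.968918.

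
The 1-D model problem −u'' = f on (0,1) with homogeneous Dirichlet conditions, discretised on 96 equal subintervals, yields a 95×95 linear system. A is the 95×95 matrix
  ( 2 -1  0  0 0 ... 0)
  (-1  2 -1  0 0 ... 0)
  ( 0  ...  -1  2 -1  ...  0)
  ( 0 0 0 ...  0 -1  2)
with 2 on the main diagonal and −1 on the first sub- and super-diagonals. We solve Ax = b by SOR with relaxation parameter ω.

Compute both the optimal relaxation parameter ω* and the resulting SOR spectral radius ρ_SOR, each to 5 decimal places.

With n=95, ρ(Jacobi) = cos(π/96) = 0.99946.
√(1 − cos²(π/96)) = sin(π/96) ≈ 0.032719.
So ω* = 2/1.032719 = 1.93664 (Young).
[ρ_SOR] ω* − 1 = 0.93664.

ω* = 1.93664, ρ_SOR = 0.93664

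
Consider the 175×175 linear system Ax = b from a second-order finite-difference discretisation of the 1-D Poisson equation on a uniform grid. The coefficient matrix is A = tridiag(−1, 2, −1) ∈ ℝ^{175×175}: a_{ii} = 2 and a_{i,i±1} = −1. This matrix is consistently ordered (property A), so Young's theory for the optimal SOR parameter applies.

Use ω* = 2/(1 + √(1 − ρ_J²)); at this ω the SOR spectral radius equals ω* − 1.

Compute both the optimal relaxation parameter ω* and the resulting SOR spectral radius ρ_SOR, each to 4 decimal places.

n=175: λ(B_J) = 1 − λ(A)/2 = cos(kπ/176); k=1 gives ρ_J = 0.9998.
√(1−ρ_J²) = |sin(π/176)| = 0.01785
Young: ω* = 2/(1+√(1−ρ_J²)) = 2/(1+0.01785) = 2/1.01785 = 1.9649.
ρ(B_{ω*}) = ω*−1 = 0.9649

ω* = 1.9649, ρ_SOR = 0.9649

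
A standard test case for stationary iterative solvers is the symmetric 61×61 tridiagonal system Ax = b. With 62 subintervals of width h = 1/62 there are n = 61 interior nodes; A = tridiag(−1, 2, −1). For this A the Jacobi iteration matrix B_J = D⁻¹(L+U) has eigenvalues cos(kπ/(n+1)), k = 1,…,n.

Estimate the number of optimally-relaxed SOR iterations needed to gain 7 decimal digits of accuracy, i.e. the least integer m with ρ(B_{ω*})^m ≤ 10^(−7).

m = 159

n=61: λ(B_J) = 1 − λ(A)/2 = cos(kπ/62); k=1 gives ρ_J = 0.9987165.
1 − cos²(π/62) = sin²(π/62) ⇒ √(1−ρ_J²) = sin(π/62) = 0.0506492.
ω* = 2/(1+0.0506492) = 1.9035849
and ρ(B_{ω*}) = 1.9035849 − 1 = 0.9035849.
m ≥ 7·ln10 / (−ln 0.9035849) = 158.979; smallest integer m = 159.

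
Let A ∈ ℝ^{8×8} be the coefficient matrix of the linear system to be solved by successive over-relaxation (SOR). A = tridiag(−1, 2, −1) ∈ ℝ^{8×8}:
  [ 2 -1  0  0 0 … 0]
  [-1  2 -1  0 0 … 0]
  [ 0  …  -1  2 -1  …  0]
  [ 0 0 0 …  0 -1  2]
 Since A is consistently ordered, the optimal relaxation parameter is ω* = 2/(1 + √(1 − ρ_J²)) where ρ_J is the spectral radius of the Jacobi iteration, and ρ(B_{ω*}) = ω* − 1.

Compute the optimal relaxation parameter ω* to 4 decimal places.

ω* = 1.4903

n=8: λ(B_J) = 1 − λ(A)/2 = cos(kπ/9); k=1 gives ρ_J = 0.9397.
√(1 − cos²(π/9)) = sin(π/9) ≈ 0.34202.
ω* = 2/(1 + 0.34202) = 2/1.34202 = 1.4903.
[ρ_SOR] ω* − 1 = 0.4903.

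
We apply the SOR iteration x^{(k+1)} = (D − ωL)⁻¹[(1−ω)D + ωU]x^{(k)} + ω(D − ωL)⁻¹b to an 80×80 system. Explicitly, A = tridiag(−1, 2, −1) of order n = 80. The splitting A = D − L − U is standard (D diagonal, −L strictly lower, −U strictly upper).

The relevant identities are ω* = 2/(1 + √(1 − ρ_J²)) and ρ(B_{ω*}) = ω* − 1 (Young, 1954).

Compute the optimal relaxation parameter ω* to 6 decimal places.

ω* = 1.925344

½·tridiag(1,0,1) at n=80: λ_k = cos(kπ/81); max |λ| at k=1 ⇒ ρ_J = cos(π/81) ≈ 0.999248.
1 − cos²(π/81) = sin²(π/81) ⇒ √(1−ρ_J²) = sin(π/81) = 0.0387754.
Then 2/(1+√(1−ρ_J²)) = 2/(1+0.0387754); ω* = 2/1.0387754 = 1.925344.
[ρ_SOR] ω* − 1 = 0.925344.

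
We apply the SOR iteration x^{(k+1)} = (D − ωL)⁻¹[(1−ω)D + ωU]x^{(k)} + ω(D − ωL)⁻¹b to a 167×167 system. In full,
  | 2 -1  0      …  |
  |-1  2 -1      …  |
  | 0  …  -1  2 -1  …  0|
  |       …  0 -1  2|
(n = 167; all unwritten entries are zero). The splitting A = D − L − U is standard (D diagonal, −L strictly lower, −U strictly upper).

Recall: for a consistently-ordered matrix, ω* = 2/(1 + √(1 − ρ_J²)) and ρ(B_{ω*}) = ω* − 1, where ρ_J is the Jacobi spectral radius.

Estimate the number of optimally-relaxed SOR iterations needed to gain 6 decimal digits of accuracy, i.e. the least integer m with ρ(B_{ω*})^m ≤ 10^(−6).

ρ_J = max_k |cos(kπ/168)| = cos(π/168) = 0.9998252
√(1−ρ_J²) simplifies to sin(π/168) = 0.0186989.
[ω*] 2 ÷ (1 + 0.0186989) = 2 ÷ 1.0186989 = 1.9632887.
ρ_SOR = ω* − 1 ≈ 0.9632887.
6·ln10 = 13.8155; −ln(0.9632887) = 0.0374021; m = ⌈13.8155/0.0374021⌉ = ⌈369.378⌉ = 370.

m = 370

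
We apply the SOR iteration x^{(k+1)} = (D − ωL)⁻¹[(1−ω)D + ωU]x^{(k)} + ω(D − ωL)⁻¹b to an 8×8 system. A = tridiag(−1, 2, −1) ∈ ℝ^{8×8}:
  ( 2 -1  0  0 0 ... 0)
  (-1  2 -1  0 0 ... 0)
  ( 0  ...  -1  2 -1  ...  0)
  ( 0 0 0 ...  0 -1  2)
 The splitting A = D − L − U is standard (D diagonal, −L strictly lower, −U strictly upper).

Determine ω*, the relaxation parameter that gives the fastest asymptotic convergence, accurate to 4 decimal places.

ω* = 1.4903

spectrum of D⁻¹(L+U) = {cos(kπ/9) : 1≤k≤8}; ρ_J = cos(π/9) = 0.9397.
√(1−ρ_J²) simplifies to sin(π/9) = 0.34202.
So ω* = 2/1.34202 = 1.4903 (Young).
At ω = 1.4903 every |λ(B_ω)| = ω−1, so ρ_SOR = 0.4903.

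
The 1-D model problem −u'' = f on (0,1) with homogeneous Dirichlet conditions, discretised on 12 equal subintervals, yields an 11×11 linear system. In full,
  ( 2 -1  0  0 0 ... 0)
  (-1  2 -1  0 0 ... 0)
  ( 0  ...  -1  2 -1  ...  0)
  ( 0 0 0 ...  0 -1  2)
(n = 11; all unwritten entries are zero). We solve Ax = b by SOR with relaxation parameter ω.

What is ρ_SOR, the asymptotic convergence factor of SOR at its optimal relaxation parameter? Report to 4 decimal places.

With n=11, ρ(Jacobi) = cos(π/12) = 0.9659.
1 − cos²(π/12) = sin²(π/12) ⇒ √(1−ρ_J²) = sin(π/12) = 0.25882.
ω* = 2/(1 + 0.25882) = 2/1.25882 = 1.5888.
Hence ρ(B_{ω*}) = 1.5888 − 1 = 0.5888.

ρ_SOR = 0.5888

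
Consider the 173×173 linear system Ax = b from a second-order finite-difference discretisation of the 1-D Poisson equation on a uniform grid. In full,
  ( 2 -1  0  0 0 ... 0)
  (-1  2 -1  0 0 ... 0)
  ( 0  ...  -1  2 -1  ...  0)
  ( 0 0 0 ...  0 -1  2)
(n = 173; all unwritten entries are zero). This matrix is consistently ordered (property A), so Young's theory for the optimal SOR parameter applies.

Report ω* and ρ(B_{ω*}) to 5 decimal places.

ω* = 1.96453, ρ_SOR = 0.96453

n=173: λ(B_J) = 1 − λ(A)/2 = cos(kπ/174); k=1 gives ρ_J = 0.99984.
1 − cos²(π/174) = sin²(π/174) ⇒ √(1−ρ_J²) = sin(π/174) = 0.018054.
[ω*] 2 ÷ (1 + 0.018054) = 2 ÷ 1.018054 = 1.96453.
ρ_SOR = ω* − 1 = 1.96453 − 1 = 0.96453.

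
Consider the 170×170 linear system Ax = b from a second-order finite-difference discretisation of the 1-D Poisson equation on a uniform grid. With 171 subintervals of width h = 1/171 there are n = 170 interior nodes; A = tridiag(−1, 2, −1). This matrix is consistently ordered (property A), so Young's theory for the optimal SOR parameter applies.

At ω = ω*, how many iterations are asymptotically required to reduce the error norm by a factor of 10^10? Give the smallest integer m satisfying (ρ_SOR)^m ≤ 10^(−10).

m = 627

½·tridiag(1,0,1) at n=170: λ_k = cos(kπ/171); max |λ| at k=1 ⇒ ρ_J = cos(π/171) ≈ 0.9998312.
√(1−ρ_J²) simplifies to sin(π/171) = 0.0183709.
Young: ω* = 2/(1+√(1−ρ_J²)) = 2/(1+0.0183709) = 2/1.0183709 = 1.9639210.
Hence ρ(B_{ω*}) = 1.9639210 − 1 = 0.9639210.
10·ln10 = 23.0259; −ln(0.9639210) = 0.0367459; m = ⌈23.0259/0.0367459⌉ = ⌈626.625⌉ = 627.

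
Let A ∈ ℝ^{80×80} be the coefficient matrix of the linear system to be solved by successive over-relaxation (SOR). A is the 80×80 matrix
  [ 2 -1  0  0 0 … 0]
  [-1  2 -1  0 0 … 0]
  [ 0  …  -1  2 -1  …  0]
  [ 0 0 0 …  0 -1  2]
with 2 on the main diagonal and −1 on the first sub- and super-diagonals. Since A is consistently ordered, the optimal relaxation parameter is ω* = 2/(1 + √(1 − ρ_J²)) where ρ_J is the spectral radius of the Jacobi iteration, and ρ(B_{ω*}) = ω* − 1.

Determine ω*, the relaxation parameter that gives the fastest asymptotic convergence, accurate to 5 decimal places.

With n=80, ρ(Jacobi) = cos(π/81) = 0.99925.
√(1 − cos²(π/81)) = sin(π/81) ≈ 0.038775.
[ω*] 2 ÷ (1 + 0.038775) = 2 ÷ 1.038775 = 1.92534.
[ρ_SOR] ω* − 1 = 0.92534.

ω* = 1.92534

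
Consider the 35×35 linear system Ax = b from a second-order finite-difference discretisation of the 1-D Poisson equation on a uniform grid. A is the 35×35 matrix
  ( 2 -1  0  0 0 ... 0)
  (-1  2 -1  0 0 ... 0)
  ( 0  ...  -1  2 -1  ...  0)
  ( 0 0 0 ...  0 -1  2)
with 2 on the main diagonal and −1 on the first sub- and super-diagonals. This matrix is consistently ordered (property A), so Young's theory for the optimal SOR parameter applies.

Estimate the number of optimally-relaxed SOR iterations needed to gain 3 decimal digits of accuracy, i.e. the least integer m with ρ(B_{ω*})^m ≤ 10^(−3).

m = 40

B_J for the 35×35 system has eigenvalues cos(kπ/36); ρ_J = cos(π/36) = 0.9961947.
√(1−ρ_J²) simplifies to sin(π/36) = 0.0871557.
Then 2/(1+√(1−ρ_J²)) = 2/(1+0.0871557); ω* = 2/1.0871557 = 1.8396629.
ρ(B_{ω*}) = ω*−1 = 0.8396629
m ≥ 3·ln10 / (−ln 0.8396629) = 39.528; smallest integer m = 40.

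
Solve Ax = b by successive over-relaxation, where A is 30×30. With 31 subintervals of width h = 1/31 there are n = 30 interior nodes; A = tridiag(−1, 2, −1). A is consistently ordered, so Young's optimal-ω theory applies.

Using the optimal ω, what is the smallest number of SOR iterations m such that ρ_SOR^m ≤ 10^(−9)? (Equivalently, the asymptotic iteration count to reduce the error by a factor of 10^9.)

m = 103

n=30: λ(B_J) = 1 − λ(A)/2 = cos(kπ/31); k=1 gives ρ_J = 0.9948693.
root = sin(π/31) = 0.1011683  (since 1−cos² = sin²).
ω* = 2/(1 + 0.1011683) = 2/1.1011683 = 1.8162528.
ρ_SOR = ω* − 1 ≈ 0.8162528.
ρ_SOR^m ≤ 10^(−9) ⇔ m ≥ 9·ln10/(−ln 0.8162528) = 20.7233/0.203031 = 102.070; m = ⌈102.070⌉ = 103.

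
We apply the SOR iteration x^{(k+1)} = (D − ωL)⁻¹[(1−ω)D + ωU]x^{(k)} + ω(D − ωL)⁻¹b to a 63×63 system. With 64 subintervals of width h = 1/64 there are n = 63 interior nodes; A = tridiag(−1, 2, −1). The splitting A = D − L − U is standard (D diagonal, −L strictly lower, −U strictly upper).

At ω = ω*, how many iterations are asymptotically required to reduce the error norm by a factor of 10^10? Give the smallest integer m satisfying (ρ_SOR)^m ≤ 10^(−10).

spectrum of D⁻¹(L+U) = {cos(kπ/64) : 1≤k≤63}; ρ_J = cos(π/64) = 0.9987955.
1 − cos²(π/64) = sin²(π/64) ⇒ √(1−ρ_J²) = sin(π/64) = 0.0490677.
ω* = 2 / (1 + 0.0490677) = 2 / 1.0490677 ≈ 1.9064547.
At ω = 1.9064547 every |λ(B_ω)| = ω−1, so ρ_SOR = 0.9064547.
m ≥ 10·ln10 / (−ln 0.9064547) = 234.446; smallest integer m = 235.

m = 235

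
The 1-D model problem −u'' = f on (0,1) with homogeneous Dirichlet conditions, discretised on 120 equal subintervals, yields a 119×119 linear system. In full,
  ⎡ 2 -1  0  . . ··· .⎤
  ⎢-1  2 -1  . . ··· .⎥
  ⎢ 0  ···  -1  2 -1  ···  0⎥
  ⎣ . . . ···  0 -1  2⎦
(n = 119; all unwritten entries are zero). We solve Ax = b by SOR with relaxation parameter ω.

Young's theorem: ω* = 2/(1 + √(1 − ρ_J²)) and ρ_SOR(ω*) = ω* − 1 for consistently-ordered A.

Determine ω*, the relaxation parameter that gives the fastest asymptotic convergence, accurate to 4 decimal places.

B_J for the 119×119 system has eigenvalues cos(kπ/120); ρ_J = cos(π/120) = 0.9997.
1 − cos²(π/120) = sin²(π/120) ⇒ √(1−ρ_J²) = sin(π/120) = 0.02618.
ω* = 2 / (1 + 0.02618) = 2 / 1.02618 ≈ 1.9490.
and ρ(B_{ω*}) = 1.9490 − 1 = 0.9490.

ω* = 1.9490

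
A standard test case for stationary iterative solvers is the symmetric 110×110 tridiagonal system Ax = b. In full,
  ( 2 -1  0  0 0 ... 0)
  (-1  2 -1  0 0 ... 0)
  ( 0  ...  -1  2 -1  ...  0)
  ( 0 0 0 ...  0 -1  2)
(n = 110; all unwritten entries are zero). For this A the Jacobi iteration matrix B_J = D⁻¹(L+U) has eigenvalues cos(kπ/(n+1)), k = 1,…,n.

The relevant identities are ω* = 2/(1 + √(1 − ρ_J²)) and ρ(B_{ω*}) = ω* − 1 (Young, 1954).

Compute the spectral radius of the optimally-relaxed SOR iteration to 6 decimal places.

ρ_J = max_k |cos(kπ/111)| = cos(π/111) = 0.999600
√(1−ρ_J²) = |sin(π/111)| = 0.0282989
Then 2/(1+√(1−ρ_J²)) = 2/(1+0.0282989); ω* = 2/1.0282989 = 1.944960.
At ω = 1.944960 every |λ(B_ω)| = ω−1, so ρ_SOR = 0.944960.

ρ_SOR = 0.944960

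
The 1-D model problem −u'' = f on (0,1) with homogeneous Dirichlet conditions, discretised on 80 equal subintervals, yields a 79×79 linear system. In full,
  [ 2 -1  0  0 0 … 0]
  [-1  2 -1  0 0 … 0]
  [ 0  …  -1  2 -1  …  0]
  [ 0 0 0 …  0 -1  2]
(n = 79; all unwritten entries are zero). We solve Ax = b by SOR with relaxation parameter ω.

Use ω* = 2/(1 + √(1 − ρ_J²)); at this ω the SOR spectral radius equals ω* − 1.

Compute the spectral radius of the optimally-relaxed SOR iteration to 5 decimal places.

ρ_SOR = 0.92445

½·tridiag(1,0,1) at n=79: λ_k = cos(kπ/80); max |λ| at k=1 ⇒ ρ_J = cos(π/80) ≈ 0.99923.
√(1−ρ_J²) simplifies to sin(π/80) = 0.039260.
Then 2/(1+√(1−ρ_J²)) = 2/(1+0.039260); ω* = 2/1.039260 = 1.92445.
ρ_SOR = ω* − 1 ≈ 0.92445.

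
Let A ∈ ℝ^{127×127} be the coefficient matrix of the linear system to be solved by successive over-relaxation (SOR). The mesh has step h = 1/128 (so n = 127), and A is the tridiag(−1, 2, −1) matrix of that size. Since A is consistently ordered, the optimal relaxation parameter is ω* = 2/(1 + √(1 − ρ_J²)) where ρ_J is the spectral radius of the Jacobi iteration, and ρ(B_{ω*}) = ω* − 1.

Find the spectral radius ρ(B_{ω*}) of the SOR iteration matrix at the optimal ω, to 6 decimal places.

With n=127, ρ(Jacobi) = cos(π/128) = 0.999699.
√(1 − cos²(π/128)) = sin(π/128) ≈ 0.0245412.
ω* = 2/(1+0.0245412) = 1.952093
[ρ_SOR] ω* − 1 = 0.952093.

ρ_SOR = 0.952093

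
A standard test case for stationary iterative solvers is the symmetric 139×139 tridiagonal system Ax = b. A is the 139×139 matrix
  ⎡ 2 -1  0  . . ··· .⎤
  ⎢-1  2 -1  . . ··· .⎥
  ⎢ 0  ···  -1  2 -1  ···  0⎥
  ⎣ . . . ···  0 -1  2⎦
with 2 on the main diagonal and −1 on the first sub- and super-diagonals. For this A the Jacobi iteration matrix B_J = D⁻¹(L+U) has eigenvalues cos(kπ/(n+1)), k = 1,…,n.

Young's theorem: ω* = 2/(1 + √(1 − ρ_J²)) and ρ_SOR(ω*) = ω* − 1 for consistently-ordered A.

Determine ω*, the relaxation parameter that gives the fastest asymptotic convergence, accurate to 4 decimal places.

ω* = 1.9561

[ρ_J] n=139: ρ(B_J) = cos(π/(n+1)) = cos(π/140) = 0.9997.
√(1 − cos²(π/140)) = sin(π/140) ≈ 0.02244.
ω* = 2/(1+0.02244) = 1.9561
At ω = 1.9561 every |λ(B_ω)| = ω−1, so ρ_SOR = 0.9561.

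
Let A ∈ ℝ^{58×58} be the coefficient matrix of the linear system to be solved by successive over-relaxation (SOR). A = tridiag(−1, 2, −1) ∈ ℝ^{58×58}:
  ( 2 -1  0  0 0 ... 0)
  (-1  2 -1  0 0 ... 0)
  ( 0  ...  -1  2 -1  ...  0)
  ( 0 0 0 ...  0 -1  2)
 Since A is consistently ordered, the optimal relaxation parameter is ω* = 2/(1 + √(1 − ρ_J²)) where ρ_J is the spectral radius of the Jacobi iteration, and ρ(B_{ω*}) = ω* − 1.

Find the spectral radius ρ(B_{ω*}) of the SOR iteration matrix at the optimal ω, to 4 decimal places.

½·tridiag(1,0,1) at n=58: λ_k = cos(kπ/59); max |λ| at k=1 ⇒ ρ_J = cos(π/59) ≈ 0.9986.
√(1 − cos²(π/59)) = sin(π/59) ≈ 0.05322.
Young: ω* = 2/(1+√(1−ρ_J²)) = 2/(1+0.05322) = 2/1.05322 = 1.8989.
ρ(B_{ω*}) = ω*−1 = 0.8989

ρ_SOR = 0.8989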